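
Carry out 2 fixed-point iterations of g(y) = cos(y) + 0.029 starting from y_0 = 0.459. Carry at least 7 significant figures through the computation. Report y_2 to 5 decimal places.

y_1 = g(0.459000) = 0.925496
y_2 = g(0.925496) = 0.630438

0.63044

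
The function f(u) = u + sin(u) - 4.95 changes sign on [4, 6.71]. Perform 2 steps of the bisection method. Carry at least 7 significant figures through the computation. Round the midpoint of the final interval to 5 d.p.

f(4.000000) = -1.706802, f(6.710000) = 2.173973 (opposite signs)
step 1: m = 5.355000, f(m) = -0.395534 < 0 → root in [5.355000, 6.710000]
step 2: m = 6.032500, f(m) = 0.834432 > 0 → root in [5.355000, 6.032500]
Midpoint of [5.355000, 6.032500] = 5.693750

5.69375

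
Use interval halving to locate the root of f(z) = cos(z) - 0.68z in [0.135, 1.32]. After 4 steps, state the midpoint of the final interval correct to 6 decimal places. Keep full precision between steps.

f(0.135000) = 0.899101, f(1.320000) = -0.649425 (opposite signs)
step 1: m = 0.727500, f(m) = 0.252139 > 0 → root in [0.727500, 1.320000]
step 2: m = 1.023750, f(m) = -0.175983 < 0 → root in [0.727500, 1.023750]
step 3: m = 0.875625, f(m) = 0.045092 > 0 → root in [0.875625, 1.023750]
step 4: m = 0.949688, f(m) = -0.063850 < 0 → root in [0.875625, 0.949688]
Midpoint of [0.875625, 0.949688] = 0.912656

0.912656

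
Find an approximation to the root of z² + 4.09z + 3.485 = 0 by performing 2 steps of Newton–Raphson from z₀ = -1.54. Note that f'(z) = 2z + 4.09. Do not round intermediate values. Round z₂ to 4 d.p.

Newton update: z ← z − f(z)/f'(z).
z_0 = -1.540000: f = -0.442000, f' = 1.010000 → z_1 = -1.540000 - (-0.442000)/(1.010000) = -1.102376
z_1 = -1.102376: f = 0.191515, f' = 1.885248 → z_2 = -1.102376 - (0.191515)/(1.885248) = -1.203962

-1.2040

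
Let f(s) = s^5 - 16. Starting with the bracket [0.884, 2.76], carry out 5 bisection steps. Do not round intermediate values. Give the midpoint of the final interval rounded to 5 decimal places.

1.73406

f(0.884000) = -15.460165, f(2.760000) = 144.156810 (opposite signs)
step 1: m = 1.822000, f(m) = 4.078990 > 0 → root in [0.884000, 1.822000]
step 2: m = 1.353000, f(m) = -11.465922 < 0 → root in [1.353000, 1.822000]
step 3: m = 1.587500, f(m) = -5.917490 < 0 → root in [1.587500, 1.822000]
step 4: m = 1.704750, f(m) = -1.601956 < 0 → root in [1.704750, 1.822000]
step 5: m = 1.763375, f(m) = 1.049961 > 0 → root in [1.704750, 1.763375]
Midpoint of [1.704750, 1.763375] = 1.734062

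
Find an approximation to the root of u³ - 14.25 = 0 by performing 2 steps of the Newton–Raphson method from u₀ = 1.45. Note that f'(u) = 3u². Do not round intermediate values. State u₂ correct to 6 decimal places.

2.607042

Newton update: u ← u − f(u)/f'(u).
u_0 = 1.450000: f = -11.201375, f' = 6.307500 → u_1 = 1.450000 - (-11.201375)/(6.307500) = 3.225882
u_1 = 3.225882: f = 19.319540, f' = 31.218942 → u_2 = 3.225882 - (19.319540)/(31.218942) = 2.607042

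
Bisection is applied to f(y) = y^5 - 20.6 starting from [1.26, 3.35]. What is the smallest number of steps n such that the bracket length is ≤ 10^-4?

Initial width b − a = 3.35 − 1.26 = 2.090000.
After n steps the width is (b−a)/2^n; need (b−a)/2^n ≤ 10^-4.
So n ≥ log₂(2.090000/10^-4) = log₂(20900.0000) ≈ 14.3512.
Hence n = 15.

15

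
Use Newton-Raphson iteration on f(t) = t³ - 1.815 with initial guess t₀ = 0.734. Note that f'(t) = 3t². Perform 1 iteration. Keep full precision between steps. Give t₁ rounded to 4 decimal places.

Newton update: t ← t − f(t)/f'(t).
t_0 = 0.734000: f = -1.419553, f' = 1.616268 → t_1 = 0.734000 - (-1.419553)/(1.616268) = 1.612291

1.6123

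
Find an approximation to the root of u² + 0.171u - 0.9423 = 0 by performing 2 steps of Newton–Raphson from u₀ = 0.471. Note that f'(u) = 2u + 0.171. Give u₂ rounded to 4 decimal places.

0.8999

u_0 = 0.471000: f = -0.639918, f' = 1.113000 → u_1 = 0.471000 - (-0.639918)/(1.113000) = 1.045949
u_1 = 1.045949: f = 0.330566, f' = 2.262898 → u_2 = 1.045949 - (0.330566)/(2.262898) = 0.899868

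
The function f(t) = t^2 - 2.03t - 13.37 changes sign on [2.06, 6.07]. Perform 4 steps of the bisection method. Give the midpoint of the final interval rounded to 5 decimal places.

f(2.060000) = -13.308200, f(6.070000) = 11.152800 (opposite signs)
step 1: m = 4.065000, f(m) = -5.097725 < 0 → root in [4.065000, 6.070000]
step 2: m = 5.067500, f(m) = 2.022531 > 0 → root in [4.065000, 5.067500]
step 3: m = 4.566250, f(m) = -1.788848 < 0 → root in [4.566250, 5.067500]
step 4: m = 4.816875, f(m) = 0.054029 > 0 → root in [4.566250, 4.816875]
Midpoint of [4.566250, 4.816875] = 4.691562

4.69156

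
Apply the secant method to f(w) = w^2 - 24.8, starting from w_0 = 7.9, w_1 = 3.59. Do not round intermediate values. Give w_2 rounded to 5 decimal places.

4.62672

f(w_0) = 37.610000, f(w_1) = -11.911900
w_2 = 3.590000 - (-11.911900)·(3.590000 - 7.900000)/(-11.911900 - (37.610000)) = 4.626719; f(w_2) = -3.393472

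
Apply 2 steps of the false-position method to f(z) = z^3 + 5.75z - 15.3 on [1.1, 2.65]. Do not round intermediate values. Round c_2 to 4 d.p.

1.6888

False-position update: c = (a·f(b) − b·f(a))/(f(b) − f(a)); replace the endpoint whose sign matches f(c).
f(1.100000) = -7.644000, f(2.650000) = 18.547125
step 1: c = 1.552375, f(c) = -2.632830 < 0 → new bracket [1.552375, 2.650000]
step 2: c = 1.688818, f(c) = -0.772611 < 0 → new bracket [1.688818, 2.650000]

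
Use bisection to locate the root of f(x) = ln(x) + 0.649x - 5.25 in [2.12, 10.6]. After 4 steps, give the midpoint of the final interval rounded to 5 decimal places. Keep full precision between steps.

5.56500

f(2.120000) = -3.122704, f(10.600000) = 3.990254 (opposite signs)
step 1: m = 6.360000, f(m) = 0.727668 > 0 → root in [2.120000, 6.360000]
step 2: m = 4.240000, f(m) = -1.053677 < 0 → root in [4.240000, 6.360000]
step 3: m = 5.300000, f(m) = -0.142593 < 0 → root in [5.300000, 6.360000]
step 4: m = 5.830000, f(m) = 0.296687 > 0 → root in [5.300000, 5.830000]
Midpoint of [5.300000, 5.830000] = 5.565000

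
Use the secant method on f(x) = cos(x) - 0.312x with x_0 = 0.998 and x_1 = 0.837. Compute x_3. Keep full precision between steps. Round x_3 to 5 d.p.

f(x_0) = 0.230608, f(x_1) = 0.408550
x_2 = 0.837000 - (0.408550)·(0.837000 - 0.998000)/(0.408550 - (0.230608)) = 1.206652; f(x_2) = -0.020326
x_3 = 1.206652 - (-0.020326)·(1.206652 - 0.837000)/(-0.020326 - (0.408550)) = 1.189133; f(x_3) = 0.001455

1.18913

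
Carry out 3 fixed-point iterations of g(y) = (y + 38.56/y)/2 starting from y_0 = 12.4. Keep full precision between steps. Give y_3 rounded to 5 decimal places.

y_1 = g(12.400000) = 7.754839
y_2 = g(7.754839) = 6.363609
y_3 = g(6.363609) = 6.211532

6.21153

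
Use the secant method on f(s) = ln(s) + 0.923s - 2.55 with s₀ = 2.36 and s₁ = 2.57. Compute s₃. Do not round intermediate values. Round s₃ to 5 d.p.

2.00824

Secant update: s_(k+1) = s_k − f(s_k)·(s_k − s_(k-1))/(f(s_k) − f(s_(k-1))).
f(s_0) = 0.486942, f(s_1) = 0.766016
s_2 = 2.570000 - (0.766016)·(2.570000 - 2.360000)/(0.766016 - (0.486942)) = 1.993582; f(s_2) = -0.019990
s_3 = 1.993582 - (-0.019990)·(1.993582 - 2.570000)/(-0.019990 - (0.766016)) = 2.008242; f(s_3) = 0.000867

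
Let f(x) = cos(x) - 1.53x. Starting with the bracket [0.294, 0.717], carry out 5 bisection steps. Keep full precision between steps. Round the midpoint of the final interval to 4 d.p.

0.5518

f(0.294000) = 0.507272, f(0.717000) = -0.343230 (opposite signs)
step 1: m = 0.505500, f(m) = 0.101517 > 0 → root in [0.505500, 0.717000]
step 2: m = 0.611250, f(m) = -0.116281 < 0 → root in [0.505500, 0.611250]
step 3: m = 0.558375, f(m) = -0.006197 < 0 → root in [0.505500, 0.558375]
step 4: m = 0.531937, f(m) = 0.047962 > 0 → root in [0.531937, 0.558375]
step 5: m = 0.545156, f(m) = 0.020957 > 0 → root in [0.545156, 0.558375]
Midpoint of [0.545156, 0.558375] = 0.551766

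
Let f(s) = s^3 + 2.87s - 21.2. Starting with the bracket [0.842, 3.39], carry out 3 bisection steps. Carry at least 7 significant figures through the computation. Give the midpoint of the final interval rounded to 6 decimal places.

2.275250

f(0.842000) = -18.186512, f(3.390000) = 27.487519 (opposite signs)
step 1: m = 2.116000, f(m) = -5.652783 < 0 → root in [2.116000, 3.390000]
step 2: m = 2.753000, f(m) = 7.566122 > 0 → root in [2.116000, 2.753000]
step 3: m = 2.434500, f(m) = 0.215786 > 0 → root in [2.116000, 2.434500]
Midpoint of [2.116000, 2.434500] = 2.275250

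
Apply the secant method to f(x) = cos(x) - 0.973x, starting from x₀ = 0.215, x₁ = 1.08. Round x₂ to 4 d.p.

0.7079

Secant update: x_(k+1) = x_k − f(x_k)·(x_k − x_(k-1))/(f(x_k) − f(x_(k-1))).
f(x_0) = 0.767781, f(x_1) = -0.579512
x_2 = 1.080000 - (-0.579512)·(1.080000 - 0.215000)/(-0.579512 - (0.767781)) = 0.707937; f(x_2) = 0.070882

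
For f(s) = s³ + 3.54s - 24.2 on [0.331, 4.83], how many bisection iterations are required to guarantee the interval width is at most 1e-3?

Initial width b − a = 4.83 − 0.331 = 4.499000.
After n steps the width is (b−a)/2^n; need (b−a)/2^n ≤ 1e-3.
So n ≥ log₂(4.499000/1e-3) = log₂(4499.0000) ≈ 12.1354.
Hence n = 13.

13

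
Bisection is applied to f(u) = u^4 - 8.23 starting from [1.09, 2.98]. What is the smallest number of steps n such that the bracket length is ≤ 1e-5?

Initial width b − a = 2.98 − 1.09 = 1.890000.
After n steps the width is (b−a)/2^n; need (b−a)/2^n ≤ 1e-5.
So n ≥ log₂(1.890000/1e-5) = log₂(189000.0000) ≈ 17.5280.
Hence n = 18.

18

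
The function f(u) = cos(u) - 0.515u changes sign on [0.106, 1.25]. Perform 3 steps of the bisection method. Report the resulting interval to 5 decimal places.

[0.96400, 1.10700]

f(0.106000) = 0.939797, f(1.250000) = -0.328428 (opposite signs)
step 1: m = 0.678000, f(m) = 0.429659 > 0 → root in [0.678000, 1.250000]
step 2: m = 0.964000, f(m) = 0.073779 > 0 → root in [0.964000, 1.250000]
step 3: m = 1.107000, f(m) = -0.122758 < 0 → root in [0.964000, 1.107000]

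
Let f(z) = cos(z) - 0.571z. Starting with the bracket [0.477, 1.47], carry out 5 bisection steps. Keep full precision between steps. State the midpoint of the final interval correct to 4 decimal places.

0.9890

f(0.477000) = 0.616009, f(1.470000) = -0.738744 (opposite signs)
step 1: m = 0.973500, f(m) = 0.006540 > 0 → root in [0.973500, 1.470000]
step 2: m = 1.221750, f(m) = -0.355617 < 0 → root in [0.973500, 1.221750]
step 3: m = 1.097625, f(m) = -0.171032 < 0 → root in [0.973500, 1.097625]
step 4: m = 1.035563, f(m) = -0.081264 < 0 → root in [0.973500, 1.035563]
step 5: m = 1.004531, f(m) = -0.037103 < 0 → root in [0.973500, 1.004531]
Midpoint of [0.973500, 1.004531] = 0.989016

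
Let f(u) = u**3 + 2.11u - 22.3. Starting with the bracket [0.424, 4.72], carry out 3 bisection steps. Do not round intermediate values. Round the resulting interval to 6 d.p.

[2.035000, 2.572000]

f(0.424000) = -21.329135, f(4.720000) = 92.813248 (opposite signs)
step 1: m = 2.572000, f(m) = 0.141173 > 0 → root in [0.424000, 2.572000]
step 2: m = 1.498000, f(m) = -15.777702 < 0 → root in [1.498000, 2.572000]
step 3: m = 2.035000, f(m) = -9.578757 < 0 → root in [2.035000, 2.572000]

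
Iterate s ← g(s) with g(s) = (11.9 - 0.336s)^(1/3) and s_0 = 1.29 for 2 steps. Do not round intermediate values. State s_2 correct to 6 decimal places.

2.233531

s_1 = g(1.290000) = 2.254989
s_2 = g(2.254989) = 2.233531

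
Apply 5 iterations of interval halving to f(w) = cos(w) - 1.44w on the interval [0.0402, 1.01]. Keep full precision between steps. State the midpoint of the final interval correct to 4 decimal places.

0.5706

f(0.040200) = 0.941304, f(1.010000) = -0.922539 (opposite signs)
step 1: m = 0.525100, f(m) = 0.109130 > 0 → root in [0.525100, 1.010000]
step 2: m = 0.767550, f(m) = -0.385658 < 0 → root in [0.525100, 0.767550]
step 3: m = 0.646325, f(m) = -0.132406 < 0 → root in [0.525100, 0.646325]
step 4: m = 0.585713, f(m) = -0.010108 < 0 → root in [0.525100, 0.585713]
step 5: m = 0.555406, f(m) = 0.049901 > 0 → root in [0.555406, 0.585713]
Midpoint of [0.555406, 0.585713] = 0.570559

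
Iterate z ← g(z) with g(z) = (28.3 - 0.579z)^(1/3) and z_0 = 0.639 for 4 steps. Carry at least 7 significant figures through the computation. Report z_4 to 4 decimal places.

2.9841

z_1 = g(0.639000) = 3.034057
z_2 = g(3.034057) = 2.982988
z_3 = g(2.982988) = 2.984095
z_4 = g(2.984095) = 2.984071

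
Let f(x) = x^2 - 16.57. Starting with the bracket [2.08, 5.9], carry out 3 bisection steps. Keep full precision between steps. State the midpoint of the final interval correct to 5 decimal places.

4.22875

f(2.080000) = -12.243600, f(5.900000) = 18.240000 (opposite signs)
step 1: m = 3.990000, f(m) = -0.649900 < 0 → root in [3.990000, 5.900000]
step 2: m = 4.945000, f(m) = 7.883025 > 0 → root in [3.990000, 4.945000]
step 3: m = 4.467500, f(m) = 3.388556 > 0 → root in [3.990000, 4.467500]
Midpoint of [3.990000, 4.467500] = 4.228750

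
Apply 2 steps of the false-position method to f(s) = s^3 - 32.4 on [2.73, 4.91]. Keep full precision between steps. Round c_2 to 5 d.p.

False-position update: c = (a·f(b) − b·f(a))/(f(b) − f(a)); replace the endpoint whose sign matches f(c).
f(2.730000) = -12.053583, f(4.910000) = 85.970771
step 1: c = 2.998064, f(c) = -5.452235 < 0 → new bracket [2.998064, 4.910000]
step 2: c = 3.112087, f(c) = -2.259169 < 0 → new bracket [3.112087, 4.910000]

3.11209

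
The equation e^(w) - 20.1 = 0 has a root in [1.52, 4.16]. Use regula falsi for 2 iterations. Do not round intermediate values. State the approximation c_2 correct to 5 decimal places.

2.59920

False-position update: c = (a·f(b) − b·f(a))/(f(b) − f(a)); replace the endpoint whose sign matches f(c).
f(1.520000) = -15.527775, f(4.160000) = 43.971523
step 1: c = 2.208972, f(c) = -10.993653 < 0 → new bracket [2.208972, 4.160000]
step 2: c = 2.599199, f(c) = -6.647039 < 0 → new bracket [2.599199, 4.160000]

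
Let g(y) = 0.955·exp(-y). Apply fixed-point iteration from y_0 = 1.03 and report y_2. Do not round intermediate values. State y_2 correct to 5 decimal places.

0.67910

y_1 = g(1.030000) = 0.340942
y_2 = g(0.340942) = 0.679101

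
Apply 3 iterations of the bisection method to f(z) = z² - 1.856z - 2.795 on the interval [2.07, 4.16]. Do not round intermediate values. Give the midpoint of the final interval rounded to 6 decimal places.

f(2.070000) = -2.352020, f(4.160000) = 6.789640 (opposite signs)
step 1: m = 3.115000, f(m) = 1.126785 > 0 → root in [2.070000, 3.115000]
step 2: m = 2.592500, f(m) = -0.885624 < 0 → root in [2.592500, 3.115000]
step 3: m = 2.853750, f(m) = 0.052329 > 0 → root in [2.592500, 2.853750]
Midpoint of [2.592500, 2.853750] = 2.723125

2.723125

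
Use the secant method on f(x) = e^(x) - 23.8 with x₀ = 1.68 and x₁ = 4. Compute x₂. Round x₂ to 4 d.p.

f(x_0) = -18.434444, f(x_1) = 30.798150
x_2 = 4.000000 - (30.798150)·(4.000000 - 1.680000)/(30.798150 - (-18.434444)) = 2.548691; f(x_2) = -11.009650

2.5487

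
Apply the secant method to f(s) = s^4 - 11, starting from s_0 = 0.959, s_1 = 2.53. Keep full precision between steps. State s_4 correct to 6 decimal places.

1.945372

f(s_0) = -10.154187, f(s_1) = 29.971521
s_2 = 2.530000 - (29.971521)·(2.530000 - 0.959000)/(29.971521 - (-10.154187)) = 1.356556; f(s_2) = -7.613498
s_3 = 1.356556 - (-7.613498)·(1.356556 - 2.530000)/(-7.613498 - (29.971521)) = 1.594258; f(s_3) = -4.539977
s_4 = 1.594258 - (-4.539977)·(1.594258 - 1.356556)/(-4.539977 - (-7.613498)) = 1.945372; f(s_4) = 3.322243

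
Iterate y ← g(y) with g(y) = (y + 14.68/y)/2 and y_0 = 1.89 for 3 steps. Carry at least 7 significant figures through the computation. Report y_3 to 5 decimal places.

y_1 = g(1.890000) = 4.828598
y_2 = g(4.828598) = 3.934409
y_3 = g(3.934409) = 3.832796

3.83280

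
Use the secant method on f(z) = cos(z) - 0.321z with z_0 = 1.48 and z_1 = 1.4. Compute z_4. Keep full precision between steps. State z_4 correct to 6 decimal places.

Secant update: z_(k+1) = z_k − f(z_k)·(z_k − z_(k-1))/(f(z_k) − f(z_(k-1))).
f(z_0) = -0.384408, f(z_1) = -0.279433
z_2 = 1.400000 - (-0.279433)·(1.400000 - 1.480000)/(-0.279433 - (-0.384408)) = 1.187049; f(z_2) = -0.006645
z_3 = 1.187049 - (-0.006645)·(1.187049 - 1.400000)/(-0.006645 - (-0.279433)) = 1.181862; f(z_3) = -0.000175
z_4 = 1.181862 - (-0.000175)·(1.181862 - 1.187049)/(-0.000175 - (-0.006645)) = 1.181722; f(z_4) = -0.000000

1.181722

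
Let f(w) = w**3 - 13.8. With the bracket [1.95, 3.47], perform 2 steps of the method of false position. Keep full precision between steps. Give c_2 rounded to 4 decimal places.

2.3404

f(1.950000) = -6.385125, f(3.470000) = 27.981923
step 1: c = 2.232404, f(c) = -2.674531 < 0 → new bracket [2.232404, 3.470000]
step 2: c = 2.340374, f(c) = -0.980946 < 0 → new bracket [2.340374, 3.470000]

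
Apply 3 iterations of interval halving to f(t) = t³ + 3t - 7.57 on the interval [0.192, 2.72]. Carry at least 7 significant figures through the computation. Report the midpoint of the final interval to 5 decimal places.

1.61400

f(0.192000) = -6.986922, f(2.720000) = 20.713648 (opposite signs)
step 1: m = 1.456000, f(m) = -0.115373 < 0 → root in [1.456000, 2.720000]
step 2: m = 2.088000, f(m) = 7.797145 > 0 → root in [1.456000, 2.088000]
step 3: m = 1.772000, f(m) = 3.310052 > 0 → root in [1.456000, 1.772000]
Midpoint of [1.456000, 1.772000] = 1.614000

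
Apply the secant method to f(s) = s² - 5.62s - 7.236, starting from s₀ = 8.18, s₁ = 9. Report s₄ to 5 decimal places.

6.70236

Secant update: s_(k+1) = s_k − f(s_k)·(s_k − s_(k-1))/(f(s_k) − f(s_(k-1))).
f(s_0) = 13.704800, f(s_1) = 23.184000
s_2 = 9.000000 - (23.184000)·(9.000000 - 8.180000)/(23.184000 - (13.704800)) = 6.994464; f(s_2) = 2.377636
s_3 = 6.994464 - (2.377636)·(6.994464 - 9.000000)/(2.377636 - (23.184000)) = 6.765282; f(s_3) = 0.512156
s_4 = 6.765282 - (0.512156)·(6.765282 - 6.994464)/(0.512156 - (2.377636)) = 6.702362; f(s_4) = 0.018379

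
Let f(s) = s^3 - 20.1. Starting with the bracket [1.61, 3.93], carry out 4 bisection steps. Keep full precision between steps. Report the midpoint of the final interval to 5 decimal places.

2.69750

f(1.610000) = -15.926719, f(3.930000) = 40.598457 (opposite signs)
step 1: m = 2.770000, f(m) = 1.153933 > 0 → root in [1.610000, 2.770000]
step 2: m = 2.190000, f(m) = -9.596541 < 0 → root in [2.190000, 2.770000]
step 3: m = 2.480000, f(m) = -4.847008 < 0 → root in [2.480000, 2.770000]
step 4: m = 2.625000, f(m) = -2.012109 < 0 → root in [2.625000, 2.770000]
Midpoint of [2.625000, 2.770000] = 2.697500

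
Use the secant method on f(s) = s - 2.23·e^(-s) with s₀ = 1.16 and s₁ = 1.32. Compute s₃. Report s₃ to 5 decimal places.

0.90572

f(s_0) = 0.460926, f(s_1) = 0.724288
s_2 = 1.320000 - (0.724288)·(1.320000 - 1.160000)/(0.724288 - (0.460926)) = 0.879975; f(s_2) = -0.045014
s_3 = 0.879975 - (-0.045014)·(0.879975 - 1.320000)/(-0.045014 - (0.724288)) = 0.905722; f(s_3) = 0.004245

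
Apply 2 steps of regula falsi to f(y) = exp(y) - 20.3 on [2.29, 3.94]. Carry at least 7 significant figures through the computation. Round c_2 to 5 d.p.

2.88565

f(2.290000) = -10.425062, f(3.940000) = 31.118601
step 1: c = 2.704055, f(c) = -5.359812 < 0 → new bracket [2.704055, 3.940000]
step 2: c = 2.885654, f(c) = -2.384728 < 0 → new bracket [2.885654, 3.940000]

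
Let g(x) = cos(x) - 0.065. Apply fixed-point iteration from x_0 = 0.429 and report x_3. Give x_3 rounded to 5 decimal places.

0.76079

x_1 = g(0.429000) = 0.844382
x_2 = g(0.844382) = 0.599193
x_3 = g(0.599193) = 0.760791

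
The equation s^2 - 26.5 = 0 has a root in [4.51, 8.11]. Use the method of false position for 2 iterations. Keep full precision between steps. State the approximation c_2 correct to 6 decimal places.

f(4.510000) = -6.159900, f(8.110000) = 39.272100
step 1: c = 4.998106, f(c) = -1.518935 < 0 → new bracket [4.998106, 8.110000]
step 2: c = 5.113984, f(c) = -0.347171 < 0 → new bracket [5.113984, 8.110000]

5.113984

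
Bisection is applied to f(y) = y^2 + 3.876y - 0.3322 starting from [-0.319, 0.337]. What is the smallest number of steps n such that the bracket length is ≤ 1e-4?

13

Initial width b − a = 0.337 − -0.319 = 0.656000.
After n steps the width is (b−a)/2^n; need (b−a)/2^n ≤ 1e-4.
So n ≥ log₂(0.656000/1e-4) = log₂(6560.0000) ≈ 12.6795.
Hence n = 13.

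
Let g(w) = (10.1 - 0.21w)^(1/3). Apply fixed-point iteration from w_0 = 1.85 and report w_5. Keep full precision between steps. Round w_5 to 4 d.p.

2.1292

w_1 = g(1.850000) = 2.133514
w_2 = g(2.133514) = 2.129145
w_3 = g(2.129145) = 2.129212
w_4 = g(2.129212) = 2.129211
w_5 = g(2.129211) = 2.129211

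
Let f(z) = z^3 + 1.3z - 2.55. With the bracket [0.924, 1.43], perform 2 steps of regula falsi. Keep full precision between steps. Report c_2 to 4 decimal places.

1.0491

False-position update: c = (a·f(b) − b·f(a))/(f(b) − f(a)); replace the endpoint whose sign matches f(c).
f(0.924000) = -0.559911, f(1.430000) = 2.233207
step 1: c = 1.025433, f(c) = -0.138680 < 0 → new bracket [1.025433, 1.430000]
step 2: c = 1.049088, f(c) = -0.031577 < 0 → new bracket [1.049088, 1.430000]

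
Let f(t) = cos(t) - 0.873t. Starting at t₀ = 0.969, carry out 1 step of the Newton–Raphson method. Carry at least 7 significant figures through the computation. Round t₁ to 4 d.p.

0.8041

f'(t) = -sin(t) - 0.873
t_0 = 0.969000: f = -0.279813, f' = -1.697320 → t_1 = 0.969000 - (-0.279813)/(-1.697320) = 0.804144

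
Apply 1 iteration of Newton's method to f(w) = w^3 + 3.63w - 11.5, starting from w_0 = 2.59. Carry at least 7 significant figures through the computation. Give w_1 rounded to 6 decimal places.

Newton update: w ← w − f(w)/f'(w).
f'(w) = 3w^2 + 3.63
w_0 = 2.590000: f = 15.275679, f' = 23.754300 → w_1 = 2.590000 - (15.275679)/(23.754300) = 1.946930

1.946930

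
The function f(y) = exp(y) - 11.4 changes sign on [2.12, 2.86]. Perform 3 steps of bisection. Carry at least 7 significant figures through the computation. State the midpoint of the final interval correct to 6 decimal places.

f(2.120000) = -3.068863, f(2.860000) = 6.061527 (opposite signs)
step 1: m = 2.490000, f(m) = 0.661276 > 0 → root in [2.120000, 2.490000]
step 2: m = 2.305000, f(m) = -1.375822 < 0 → root in [2.305000, 2.490000]
step 3: m = 2.397500, f(m) = -0.404347 < 0 → root in [2.397500, 2.490000]
Midpoint of [2.397500, 2.490000] = 2.443750

2.443750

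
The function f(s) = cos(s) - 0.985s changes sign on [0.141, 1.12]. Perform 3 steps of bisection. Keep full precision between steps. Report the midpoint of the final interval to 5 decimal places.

f(0.141000) = 0.851191, f(1.120000) = -0.667518 (opposite signs)
step 1: m = 0.630500, f(m) = 0.186690 > 0 → root in [0.630500, 1.120000]
step 2: m = 0.875250, f(m) = -0.221316 < 0 → root in [0.630500, 0.875250]
step 3: m = 0.752875, f(m) = -0.011856 < 0 → root in [0.630500, 0.752875]
Midpoint of [0.630500, 0.752875] = 0.691688

0.69169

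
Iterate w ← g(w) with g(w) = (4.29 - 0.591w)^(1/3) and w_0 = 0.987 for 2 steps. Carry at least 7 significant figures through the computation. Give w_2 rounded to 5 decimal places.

1.50005

w_1 = g(0.987000) = 1.547611
w_2 = g(1.547611) = 1.500054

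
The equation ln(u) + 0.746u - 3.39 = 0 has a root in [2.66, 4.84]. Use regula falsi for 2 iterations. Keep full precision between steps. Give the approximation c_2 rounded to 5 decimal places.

f(2.660000) = -0.427314, f(4.840000) = 1.797555
step 1: c = 3.078696, f(c) = 0.031214 > 0 → new bracket [2.660000, 3.078696]
step 2: c = 3.050194, f(c) = 0.000650 > 0 → new bracket [2.660000, 3.050194]

3.05019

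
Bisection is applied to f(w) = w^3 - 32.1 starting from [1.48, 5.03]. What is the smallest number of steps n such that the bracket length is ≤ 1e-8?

Initial width b − a = 5.03 − 1.48 = 3.550000.
After n steps the width is (b−a)/2^n; need (b−a)/2^n ≤ 1e-8.
So n ≥ log₂(3.550000/1e-8) = log₂(355000000.0000) ≈ 28.4032.
Hence n = 29.

29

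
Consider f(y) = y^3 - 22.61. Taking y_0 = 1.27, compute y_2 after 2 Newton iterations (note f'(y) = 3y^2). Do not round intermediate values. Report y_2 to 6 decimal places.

3.927003

y_0 = 1.270000: f = -20.561617, f' = 4.838700 → y_1 = 1.270000 - (-20.561617)/(4.838700) = 5.519409
y_1 = 5.519409: f = 145.532621, f' = 91.391639 → y_2 = 5.519409 - (145.532621)/(91.391639) = 3.927003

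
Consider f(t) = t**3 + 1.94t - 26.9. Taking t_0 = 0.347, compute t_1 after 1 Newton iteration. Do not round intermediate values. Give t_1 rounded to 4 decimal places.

11.7257

f'(t) = 3t**2 + 1.94
t_0 = 0.347000: f = -26.185038, f' = 2.301227 → t_1 = 0.347000 - (-26.185038)/(2.301227) = 11.725729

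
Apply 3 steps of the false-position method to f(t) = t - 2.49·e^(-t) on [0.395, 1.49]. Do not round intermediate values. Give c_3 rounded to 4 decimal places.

0.9581

False-position update: c = (a·f(b) − b·f(a))/(f(b) − f(a)); replace the endpoint whose sign matches f(c).
f(0.395000) = -1.282463, f(1.490000) = 0.928822
step 1: c = 1.030059, f(c) = 0.141165 > 0 → new bracket [0.395000, 1.030059]
step 2: c = 0.967088, f(c) = 0.020418 > 0 → new bracket [0.395000, 0.967088]
step 3: c = 0.958122, f(c) = 0.002927 > 0 → new bracket [0.395000, 0.958122]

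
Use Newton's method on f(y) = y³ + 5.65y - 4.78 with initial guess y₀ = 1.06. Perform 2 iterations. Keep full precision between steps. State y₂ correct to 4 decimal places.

f'(y) = 3y² + 5.65
y_0 = 1.060000: f = 2.400016, f' = 9.020800 → y_1 = 1.060000 - (2.400016)/(9.020800) = 0.793946
y_1 = 0.793946: f = 0.206262, f' = 7.541053 → y_2 = 0.793946 - (0.206262)/(7.541053) = 0.766595

0.7666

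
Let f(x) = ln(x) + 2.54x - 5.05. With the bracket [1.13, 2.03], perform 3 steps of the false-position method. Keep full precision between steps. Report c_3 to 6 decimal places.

1.764615

f(1.130000) = -2.057582, f(2.030000) = 0.814236
step 1: c = 1.774826, f(c) = 0.031762 > 0 → new bracket [1.130000, 1.774826]
step 2: c = 1.765024, f(c) = 0.001325 > 0 → new bracket [1.130000, 1.765024]
step 3: c = 1.764615, f(c) = 0.000055 > 0 → new bracket [1.130000, 1.764615]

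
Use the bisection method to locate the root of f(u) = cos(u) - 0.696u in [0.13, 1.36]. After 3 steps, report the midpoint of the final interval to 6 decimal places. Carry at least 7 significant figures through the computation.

0.821875

f(0.130000) = 0.901082, f(1.360000) = -0.737321 (opposite signs)
step 1: m = 0.745000, f(m) = 0.216568 > 0 → root in [0.745000, 1.360000]
step 2: m = 1.052500, f(m) = -0.237139 < 0 → root in [0.745000, 1.052500]
step 3: m = 0.898750, f(m) = -0.002941 < 0 → root in [0.745000, 0.898750]
Midpoint of [0.745000, 0.898750] = 0.821875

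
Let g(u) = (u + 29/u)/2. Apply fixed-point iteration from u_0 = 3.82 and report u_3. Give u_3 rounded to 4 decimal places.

5.3852

u_1 = g(3.820000) = 5.705812
u_2 = g(5.705812) = 5.394174
u_3 = g(5.394174) = 5.385172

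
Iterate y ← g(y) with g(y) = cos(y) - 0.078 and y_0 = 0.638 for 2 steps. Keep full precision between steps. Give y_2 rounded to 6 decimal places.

0.670308

y_1 = g(0.638000) = 0.725289
y_2 = g(0.725289) = 0.670308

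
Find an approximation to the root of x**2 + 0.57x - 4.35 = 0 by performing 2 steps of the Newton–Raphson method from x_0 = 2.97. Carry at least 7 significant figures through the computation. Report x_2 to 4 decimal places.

1.8290

Newton update: x ← x − f(x)/f'(x).
f'(x) = 2x + 0.57
x_0 = 2.970000: f = 6.163800, f' = 6.510000 → x_1 = 2.970000 - (6.163800)/(6.510000) = 2.023180
x_1 = 2.023180: f = 0.896469, f' = 4.616359 → x_2 = 2.023180 - (0.896469)/(4.616359) = 1.828986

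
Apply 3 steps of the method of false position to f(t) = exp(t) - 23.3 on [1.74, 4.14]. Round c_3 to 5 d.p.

f(1.740000) = -17.602657, f(4.140000) = 39.502821
step 1: c = 2.479796, f(c) = -11.361177 < 0 → new bracket [2.479796, 4.140000]
step 2: c = 2.850625, f(c) = -6.001408 < 0 → new bracket [2.850625, 4.140000]
step 3: c = 3.020677, f(c) = -2.794838 < 0 → new bracket [3.020677, 4.140000]

3.02068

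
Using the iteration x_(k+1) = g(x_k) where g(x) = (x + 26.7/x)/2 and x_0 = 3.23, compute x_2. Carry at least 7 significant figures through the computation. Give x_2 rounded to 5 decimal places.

5.19656

x_1 = g(3.230000) = 5.748127
x_2 = g(5.748127) = 5.196559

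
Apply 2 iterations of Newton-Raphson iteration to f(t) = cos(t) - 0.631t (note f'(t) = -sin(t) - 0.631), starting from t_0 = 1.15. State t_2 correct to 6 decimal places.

0.937678

t_0 = 1.150000: f = -0.317163, f' = -1.543764 → t_1 = 1.150000 - (-0.317163)/(-1.543764) = 0.944552
t_1 = 0.944552: f = -0.009907, f' = -1.441235 → t_2 = 0.944552 - (-0.009907)/(-1.441235) = 0.937678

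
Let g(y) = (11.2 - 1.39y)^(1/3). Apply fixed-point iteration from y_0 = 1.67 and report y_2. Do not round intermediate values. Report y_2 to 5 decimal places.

2.02646

y_1 = g(1.670000) = 2.070697
y_2 = g(2.070697) = 2.026459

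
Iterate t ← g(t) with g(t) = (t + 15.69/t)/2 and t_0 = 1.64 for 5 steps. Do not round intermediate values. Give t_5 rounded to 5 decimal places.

3.96106

t_1 = g(1.640000) = 5.603537
t_2 = g(5.603537) = 4.201777
t_3 = g(4.201777) = 3.967956
t_4 = g(3.967956) = 3.961066
t_5 = g(3.961066) = 3.961060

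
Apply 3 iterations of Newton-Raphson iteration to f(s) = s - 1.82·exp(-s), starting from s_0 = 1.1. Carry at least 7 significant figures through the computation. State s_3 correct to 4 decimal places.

f'(s) = 1 + 1.82·exp(-s)
s_0 = 1.100000: f = 0.494175, f' = 1.605825 → s_1 = 1.100000 - (0.494175)/(1.605825) = 0.792261
s_1 = 0.792261: f = -0.031871, f' = 1.824132 → s_2 = 0.792261 - (-0.031871)/(1.824132) = 0.809733
s_2 = 0.809733: f = -0.000125, f' = 1.809858 → s_3 = 0.809733 - (-0.000125)/(1.809858) = 0.809802

0.8098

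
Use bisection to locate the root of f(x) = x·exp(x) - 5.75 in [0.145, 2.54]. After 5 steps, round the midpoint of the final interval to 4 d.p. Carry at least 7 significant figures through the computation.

1.3799

f(0.145000) = -5.582374, f(2.540000) = 26.456364 (opposite signs)
step 1: m = 1.342500, f(m) = -0.610100 < 0 → root in [1.342500, 2.540000]
step 2: m = 1.941250, f(m) = 7.775572 > 0 → root in [1.342500, 1.941250]
step 3: m = 1.641875, f(m) = 2.730029 > 0 → root in [1.342500, 1.641875]
step 4: m = 1.492188, f(m) = 0.885478 > 0 → root in [1.342500, 1.492188]
step 5: m = 1.417344, f(m) = 0.098167 > 0 → root in [1.342500, 1.417344]
Midpoint of [1.342500, 1.417344] = 1.379922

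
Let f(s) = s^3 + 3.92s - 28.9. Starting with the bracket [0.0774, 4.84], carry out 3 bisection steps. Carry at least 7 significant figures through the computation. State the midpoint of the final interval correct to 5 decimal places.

2.75636

f(0.077400) = -28.596128, f(4.840000) = 103.452704 (opposite signs)
step 1: m = 2.458700, f(m) = -4.398549 < 0 → root in [2.458700, 4.840000]
step 2: m = 3.649350, f(m) = 34.006603 > 0 → root in [2.458700, 3.649350]
step 3: m = 3.054025, f(m) = 11.556879 > 0 → root in [2.458700, 3.054025]
Midpoint of [2.458700, 3.054025] = 2.756362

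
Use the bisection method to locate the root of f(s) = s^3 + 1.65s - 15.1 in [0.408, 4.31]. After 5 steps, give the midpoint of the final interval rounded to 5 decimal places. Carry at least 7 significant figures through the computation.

f(0.408000) = -14.358883, f(4.310000) = 72.074491 (opposite signs)
step 1: m = 2.359000, f(m) = 1.919904 > 0 → root in [0.408000, 2.359000]
step 2: m = 1.383500, f(m) = -10.169106 < 0 → root in [1.383500, 2.359000]
step 3: m = 1.871250, f(m) = -5.460112 < 0 → root in [1.871250, 2.359000]
step 4: m = 2.115125, f(m) = -2.147495 < 0 → root in [2.115125, 2.359000]
step 5: m = 2.237062, f(m) = -0.213583 < 0 → root in [2.237062, 2.359000]
Midpoint of [2.237062, 2.359000] = 2.298031

2.29803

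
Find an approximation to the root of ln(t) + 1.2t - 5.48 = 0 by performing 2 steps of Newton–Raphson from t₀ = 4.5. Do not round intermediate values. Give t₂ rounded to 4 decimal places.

f'(t) = 1/t + 1.2
t_0 = 4.500000: f = 1.424077, f' = 1.422222 → t_1 = 4.500000 - (1.424077)/(1.422222) = 3.498696
t_1 = 3.498696: f = -0.029175, f' = 1.485821 → t_2 = 3.498696 - (-0.029175)/(1.485821) = 3.518331

3.5183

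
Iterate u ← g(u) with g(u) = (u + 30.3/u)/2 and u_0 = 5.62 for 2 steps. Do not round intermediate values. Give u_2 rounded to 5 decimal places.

u_1 = g(5.620000) = 5.505730
u_2 = g(5.505730) = 5.504544

5.50454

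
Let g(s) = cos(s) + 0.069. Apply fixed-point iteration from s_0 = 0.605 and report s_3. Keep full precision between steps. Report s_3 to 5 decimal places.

s_1 = g(0.605000) = 0.891502
s_2 = g(0.891502) = 0.697244
s_3 = g(0.697244) = 0.835615

0.83561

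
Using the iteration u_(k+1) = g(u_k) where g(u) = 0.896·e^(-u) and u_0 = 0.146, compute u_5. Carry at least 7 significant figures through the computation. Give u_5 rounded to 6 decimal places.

0.546018

u_1 = g(0.146000) = 0.774285
u_2 = g(0.774285) = 0.413086
u_3 = g(0.413086) = 0.592799
u_4 = g(0.592799) = 0.495289
u_5 = g(0.495289) = 0.546018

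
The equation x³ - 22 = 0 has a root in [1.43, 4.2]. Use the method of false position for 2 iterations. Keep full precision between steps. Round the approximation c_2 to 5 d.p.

f(1.430000) = -19.075793, f(4.200000) = 52.088000
step 1: c = 2.172512, f(c) = -11.746164 < 0 → new bracket [2.172512, 4.200000]
step 2: c = 2.545591, f(c) = -5.504484 < 0 → new bracket [2.545591, 4.200000]

2.54559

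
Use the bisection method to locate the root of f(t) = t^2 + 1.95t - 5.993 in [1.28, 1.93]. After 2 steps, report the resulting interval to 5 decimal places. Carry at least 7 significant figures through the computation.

[1.60500, 1.76750]

f(1.280000) = -1.858600, f(1.930000) = 1.495400 (opposite signs)
step 1: m = 1.605000, f(m) = -0.287225 < 0 → root in [1.605000, 1.930000]
step 2: m = 1.767500, f(m) = 0.577681 > 0 → root in [1.605000, 1.767500]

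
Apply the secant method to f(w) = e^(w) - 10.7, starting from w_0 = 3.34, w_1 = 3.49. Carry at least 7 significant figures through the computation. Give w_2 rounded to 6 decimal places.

Secant update: w_(k+1) = w_k − f(w_k)·(w_k − w_(k-1))/(f(w_k) − f(w_(k-1))).
f(w_0) = 17.519127, f(w_1) = 22.085948
w_2 = 3.490000 - (22.085948)·(3.490000 - 3.340000)/(22.085948 - (17.519127)) = 2.764574; f(w_2) = 5.172272

2.764574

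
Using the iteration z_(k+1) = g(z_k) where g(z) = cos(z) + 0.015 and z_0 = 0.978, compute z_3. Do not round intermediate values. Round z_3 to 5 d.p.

0.67129

z_1 = g(0.978000) = 0.573682
z_2 = g(0.573682) = 0.854908
z_3 = g(0.854908) = 0.671288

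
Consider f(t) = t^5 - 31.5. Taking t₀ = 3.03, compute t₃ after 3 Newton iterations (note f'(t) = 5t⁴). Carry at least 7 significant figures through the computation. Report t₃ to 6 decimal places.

t_0 = 3.030000: f = 223.895442, f' = 421.444624 → t_1 = 3.030000 - (223.895442)/(421.444624) = 2.498743
t_1 = 2.498743: f = 65.910973, f' = 194.919957 → t_2 = 2.498743 - (65.910973)/(194.919957) = 2.160599
t_2 = 2.160599: f = 15.583743, f' = 108.959924 → t_3 = 2.160599 - (15.583743)/(108.959924) = 2.017576

2.017576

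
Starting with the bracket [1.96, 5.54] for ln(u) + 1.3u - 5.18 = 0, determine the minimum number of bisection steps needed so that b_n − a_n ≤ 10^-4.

Initial width b − a = 5.54 − 1.96 = 3.580000.
After n steps the width is (b−a)/2^n; need (b−a)/2^n ≤ 10^-4.
So n ≥ log₂(3.580000/10^-4) = log₂(35800.0000) ≈ 15.1277.
Hence n = 16.

16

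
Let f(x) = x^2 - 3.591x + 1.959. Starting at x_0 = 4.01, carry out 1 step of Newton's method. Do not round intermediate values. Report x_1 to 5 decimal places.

f'(x) = 2x - 3.591
x_0 = 4.010000: f = 3.639190, f' = 4.429000 → x_1 = 4.010000 - (3.639190)/(4.429000) = 3.188327

3.18833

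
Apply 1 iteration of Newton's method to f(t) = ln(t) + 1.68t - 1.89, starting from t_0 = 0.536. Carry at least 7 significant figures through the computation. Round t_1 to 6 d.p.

f'(t) = 1/t + 1.68
t_0 = 0.536000: f = -1.613141, f' = 3.545672 → t_1 = 0.536000 - (-1.613141)/(3.545672) = 0.990961

0.990961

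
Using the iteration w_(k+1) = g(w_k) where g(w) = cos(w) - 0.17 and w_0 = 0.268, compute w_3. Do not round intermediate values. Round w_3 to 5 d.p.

w_1 = g(0.268000) = 0.794302
w_2 = g(0.794302) = 0.530783
w_3 = g(0.530783) = 0.692411

0.69241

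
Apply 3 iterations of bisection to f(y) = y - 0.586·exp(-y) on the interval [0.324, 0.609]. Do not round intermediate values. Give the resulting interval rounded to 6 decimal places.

[0.359625, 0.395250]

f(0.324000) = -0.099825, f(0.609000) = 0.290278 (opposite signs)
step 1: m = 0.466500, f(m) = 0.098965 > 0 → root in [0.324000, 0.466500]
step 2: m = 0.395250, f(m) = 0.000572 > 0 → root in [0.324000, 0.395250]
step 3: m = 0.359625, f(m) = -0.049367 < 0 → root in [0.359625, 0.395250]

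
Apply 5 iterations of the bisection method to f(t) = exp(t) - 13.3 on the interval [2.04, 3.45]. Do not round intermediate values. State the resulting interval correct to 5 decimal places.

[2.56875, 2.61281]

f(2.040000) = -5.609391, f(3.450000) = 18.200392 (opposite signs)
step 1: m = 2.745000, f(m) = 2.264614 > 0 → root in [2.040000, 2.745000]
step 2: m = 2.392500, f(m) = -2.359188 < 0 → root in [2.392500, 2.745000]
step 3: m = 2.568750, f(m) = -0.250498 < 0 → root in [2.568750, 2.745000]
step 4: m = 2.656875, f(m) = 0.951683 > 0 → root in [2.568750, 2.656875]
step 5: m = 2.612813, f(m) = 0.337352 > 0 → root in [2.568750, 2.612813]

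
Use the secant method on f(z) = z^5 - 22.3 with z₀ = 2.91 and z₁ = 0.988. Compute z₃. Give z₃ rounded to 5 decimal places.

f(z_0) = 186.372368, f(z_1) = -21.358577
z_2 = 0.988000 - (-21.358577)·(0.988000 - 2.910000)/(-21.358577 - (186.372368)) = 1.185617; f(z_2) = -19.957270
z_3 = 1.185617 - (-19.957270)·(1.185617 - 0.988000)/(-19.957270 - (-21.358577)) = 4.000059; f(z_3) = 1001.775263

4.00006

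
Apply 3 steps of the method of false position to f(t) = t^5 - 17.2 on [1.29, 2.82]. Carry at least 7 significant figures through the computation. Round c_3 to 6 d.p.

1.577561

f(1.290000) = -13.627695, f(2.820000) = 161.138677
step 1: c = 1.409304, f(c) = -11.640652 < 0 → new bracket [1.409304, 2.820000]
step 2: c = 1.504347, f(c) = -9.495577 < 0 → new bracket [1.504347, 2.820000]
step 3: c = 1.577561, f(c) = -7.429173 < 0 → new bracket [1.577561, 2.820000]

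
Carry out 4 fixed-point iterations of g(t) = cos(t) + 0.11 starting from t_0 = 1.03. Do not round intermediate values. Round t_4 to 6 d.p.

t_1 = g(1.030000) = 0.624819
t_2 = g(0.624819) = 0.921069
t_3 = g(0.921069) = 0.714969
t_4 = g(0.714969) = 0.865113

0.865113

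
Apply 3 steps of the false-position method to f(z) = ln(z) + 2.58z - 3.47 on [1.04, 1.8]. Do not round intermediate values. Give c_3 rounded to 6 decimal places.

False-position update: c = (a·f(b) − b·f(a))/(f(b) − f(a)); replace the endpoint whose sign matches f(c).
f(1.040000) = -0.747579, f(1.800000) = 1.761787
step 1: c = 1.266416, f(c) = 0.033544 > 0 → new bracket [1.040000, 1.266416]
step 2: c = 1.256693, f(c) = 0.000751 > 0 → new bracket [1.040000, 1.256693]
step 3: c = 1.256475, f(c) = 0.000017 > 0 → new bracket [1.040000, 1.256475]

1.256475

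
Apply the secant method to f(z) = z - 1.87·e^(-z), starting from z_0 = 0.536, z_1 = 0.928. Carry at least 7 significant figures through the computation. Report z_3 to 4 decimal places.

0.8218

f(z_0) = -0.558107, f(z_1) = 0.188707
z_2 = 0.928000 - (0.188707)·(0.928000 - 0.536000)/(0.188707 - (-0.558107)) = 0.828948; f(z_2) = 0.012678
z_3 = 0.828948 - (0.012678)·(0.828948 - 0.928000)/(0.012678 - (0.188707)) = 0.821814; f(z_3) = -0.000300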